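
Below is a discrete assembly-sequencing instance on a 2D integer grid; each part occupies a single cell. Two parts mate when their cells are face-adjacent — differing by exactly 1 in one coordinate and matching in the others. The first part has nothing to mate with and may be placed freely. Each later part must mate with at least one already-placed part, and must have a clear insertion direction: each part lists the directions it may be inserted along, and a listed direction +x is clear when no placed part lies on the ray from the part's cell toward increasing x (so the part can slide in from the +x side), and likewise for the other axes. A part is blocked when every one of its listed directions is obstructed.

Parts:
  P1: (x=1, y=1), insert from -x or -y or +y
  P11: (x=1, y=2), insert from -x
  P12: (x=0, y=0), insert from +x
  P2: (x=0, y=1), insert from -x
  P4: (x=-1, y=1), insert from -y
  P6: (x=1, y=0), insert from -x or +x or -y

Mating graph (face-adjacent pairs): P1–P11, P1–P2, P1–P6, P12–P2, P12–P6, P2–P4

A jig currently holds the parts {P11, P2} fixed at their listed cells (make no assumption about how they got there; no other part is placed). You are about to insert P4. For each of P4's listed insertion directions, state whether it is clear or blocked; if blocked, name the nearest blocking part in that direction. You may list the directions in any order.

-y: clear

-y: ray from P4(-1, 1) has no placed part ⇒ clear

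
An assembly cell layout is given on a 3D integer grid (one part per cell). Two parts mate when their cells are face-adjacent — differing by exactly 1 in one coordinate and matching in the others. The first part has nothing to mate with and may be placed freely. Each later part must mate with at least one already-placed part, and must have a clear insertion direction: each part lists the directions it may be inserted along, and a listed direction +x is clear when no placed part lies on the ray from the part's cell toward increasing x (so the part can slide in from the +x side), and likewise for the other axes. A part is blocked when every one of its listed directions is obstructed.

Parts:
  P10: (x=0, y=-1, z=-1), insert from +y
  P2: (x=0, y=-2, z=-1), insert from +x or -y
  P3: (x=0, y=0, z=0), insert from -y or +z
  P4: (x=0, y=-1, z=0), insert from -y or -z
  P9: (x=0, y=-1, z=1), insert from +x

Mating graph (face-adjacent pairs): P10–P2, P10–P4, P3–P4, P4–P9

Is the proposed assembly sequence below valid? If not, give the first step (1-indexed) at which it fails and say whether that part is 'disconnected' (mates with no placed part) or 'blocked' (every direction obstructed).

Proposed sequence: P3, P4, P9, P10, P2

1. P3@(0, 0, 0) [-y clear] — {P3}
2. P4@(0, -1, 0) [-y clear] — {P3, P4}
3. P9@(0, -1, 1) [+x clear] — {P3, P4, P9}
4. P10@(0, -1, -1) [+y clear] — {P10, P3, P4, P9}
5. P2@(0, -2, -1) [+x clear] — {P10, P2, P3, P4, P9}

Valid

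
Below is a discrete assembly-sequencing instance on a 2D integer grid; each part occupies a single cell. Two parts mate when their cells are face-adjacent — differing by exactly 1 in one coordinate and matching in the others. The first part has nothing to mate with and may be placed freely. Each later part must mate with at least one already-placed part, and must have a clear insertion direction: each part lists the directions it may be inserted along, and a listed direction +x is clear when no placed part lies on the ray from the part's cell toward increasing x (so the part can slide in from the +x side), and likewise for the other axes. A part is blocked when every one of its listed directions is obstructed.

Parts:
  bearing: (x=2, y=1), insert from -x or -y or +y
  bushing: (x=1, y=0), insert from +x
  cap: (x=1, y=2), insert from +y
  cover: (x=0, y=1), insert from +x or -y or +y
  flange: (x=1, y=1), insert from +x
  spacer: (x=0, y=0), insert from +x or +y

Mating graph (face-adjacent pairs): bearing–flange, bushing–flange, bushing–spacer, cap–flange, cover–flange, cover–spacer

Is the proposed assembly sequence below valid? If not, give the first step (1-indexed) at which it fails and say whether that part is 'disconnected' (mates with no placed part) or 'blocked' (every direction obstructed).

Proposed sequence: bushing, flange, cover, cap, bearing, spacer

Invalid at step 6 (blocked)

1. bushing@(1, 0) [+x clear] — {bushing}
2. flange@(1, 1) [+x clear] — {bushing, flange}
3. cover@(0, 1) [-y clear] — {bushing, cover, flange}
4. cap@(1, 2) [+y clear] — {bushing, cap, cover, flange}
5. bearing@(2, 1) [-y clear] — {bearing, bushing, cap, cover, flange}
6. spacer@(0, 0) — +x/+y all obstructed ⇒ blocked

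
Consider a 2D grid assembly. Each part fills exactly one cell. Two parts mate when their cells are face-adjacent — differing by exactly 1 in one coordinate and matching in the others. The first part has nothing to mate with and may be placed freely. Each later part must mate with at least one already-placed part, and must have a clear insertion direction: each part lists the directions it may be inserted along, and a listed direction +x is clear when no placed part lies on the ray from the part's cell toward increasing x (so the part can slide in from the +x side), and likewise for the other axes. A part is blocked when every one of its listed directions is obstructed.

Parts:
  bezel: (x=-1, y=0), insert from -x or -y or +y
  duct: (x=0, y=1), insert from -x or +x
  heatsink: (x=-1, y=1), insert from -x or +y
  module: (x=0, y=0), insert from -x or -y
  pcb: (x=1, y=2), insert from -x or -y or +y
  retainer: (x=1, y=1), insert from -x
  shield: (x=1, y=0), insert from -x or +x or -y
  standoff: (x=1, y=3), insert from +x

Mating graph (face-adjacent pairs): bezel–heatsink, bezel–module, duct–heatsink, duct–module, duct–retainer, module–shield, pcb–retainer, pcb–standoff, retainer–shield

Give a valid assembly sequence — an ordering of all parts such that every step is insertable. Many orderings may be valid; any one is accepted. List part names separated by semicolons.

1. shield@(1, 0) [-x clear] — {shield}
2. retainer@(1, 1) [-x clear] — {retainer, shield}
3. module@(0, 0) [-x clear] — {module, retainer, shield}
4. bezel@(-1, 0) [-x clear] — {bezel, module, retainer, shield}
5. duct@(0, 1) [-x clear] — {bezel, duct, module, retainer, shield}
6. heatsink@(-1, 1) [-x clear] — {bezel, duct, heatsink, module, retainer, shield}
7. pcb@(1, 2) [-x clear] — {bezel, duct, heatsink, module, pcb, retainer, shield}
8. standoff@(1, 3) [+x clear] — {bezel, duct, heatsink, module, pcb, retainer, shield, standoff}

shield; retainer; module; bezel; duct; heatsink; pcb; standoff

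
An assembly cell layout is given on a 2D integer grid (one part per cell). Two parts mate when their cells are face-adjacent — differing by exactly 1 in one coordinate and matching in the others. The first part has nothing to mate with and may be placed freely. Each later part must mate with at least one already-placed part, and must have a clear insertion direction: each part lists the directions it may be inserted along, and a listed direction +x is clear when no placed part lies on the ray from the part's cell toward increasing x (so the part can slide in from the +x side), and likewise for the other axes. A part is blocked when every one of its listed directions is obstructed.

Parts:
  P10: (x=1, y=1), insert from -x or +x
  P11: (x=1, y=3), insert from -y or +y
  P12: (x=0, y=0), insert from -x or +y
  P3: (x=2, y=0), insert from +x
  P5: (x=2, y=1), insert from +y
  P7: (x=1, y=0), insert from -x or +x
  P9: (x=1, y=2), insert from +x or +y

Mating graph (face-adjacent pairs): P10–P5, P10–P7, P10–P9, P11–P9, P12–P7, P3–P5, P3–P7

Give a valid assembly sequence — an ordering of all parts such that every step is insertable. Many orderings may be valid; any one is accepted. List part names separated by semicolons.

P5; P10; P7; P12; P9; P11; P3

1. P5@(2, 1) [+y clear] — {P5}
2. P10@(1, 1) [-x clear] — {P10, P5}
3. P7@(1, 0) [-x clear] — {P10, P5, P7}
4. P12@(0, 0) [-x clear] — {P10, P12, P5, P7}
5. P9@(1, 2) [+x clear] — {P10, P12, P5, P7, P9}
6. P11@(1, 3) [+y clear] — {P10, P11, P12, P5, P7, P9}
7. P3@(2, 0) [+x clear] — {P10, P11, P12, P3, P5, P7, P9}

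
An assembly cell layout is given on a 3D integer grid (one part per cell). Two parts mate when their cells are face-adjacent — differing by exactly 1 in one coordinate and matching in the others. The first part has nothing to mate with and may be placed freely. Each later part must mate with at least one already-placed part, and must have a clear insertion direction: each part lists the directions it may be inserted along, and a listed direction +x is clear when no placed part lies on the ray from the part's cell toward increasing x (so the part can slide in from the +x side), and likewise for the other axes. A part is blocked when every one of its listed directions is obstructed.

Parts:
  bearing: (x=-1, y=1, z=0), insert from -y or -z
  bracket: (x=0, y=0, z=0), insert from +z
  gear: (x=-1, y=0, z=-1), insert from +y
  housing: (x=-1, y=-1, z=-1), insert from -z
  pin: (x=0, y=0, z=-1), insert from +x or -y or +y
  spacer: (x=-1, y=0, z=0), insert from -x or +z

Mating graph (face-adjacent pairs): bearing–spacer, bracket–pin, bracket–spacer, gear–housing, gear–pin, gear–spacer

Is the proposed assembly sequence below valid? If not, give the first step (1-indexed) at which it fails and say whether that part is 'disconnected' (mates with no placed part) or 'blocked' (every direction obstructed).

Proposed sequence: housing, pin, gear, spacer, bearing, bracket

Invalid at step 2 (disconnected)

1. housing@(-1, -1, -1) [-z clear] — {housing}
2. pin@(0, 0, -1) — no placed neighbour ⇒ disconnected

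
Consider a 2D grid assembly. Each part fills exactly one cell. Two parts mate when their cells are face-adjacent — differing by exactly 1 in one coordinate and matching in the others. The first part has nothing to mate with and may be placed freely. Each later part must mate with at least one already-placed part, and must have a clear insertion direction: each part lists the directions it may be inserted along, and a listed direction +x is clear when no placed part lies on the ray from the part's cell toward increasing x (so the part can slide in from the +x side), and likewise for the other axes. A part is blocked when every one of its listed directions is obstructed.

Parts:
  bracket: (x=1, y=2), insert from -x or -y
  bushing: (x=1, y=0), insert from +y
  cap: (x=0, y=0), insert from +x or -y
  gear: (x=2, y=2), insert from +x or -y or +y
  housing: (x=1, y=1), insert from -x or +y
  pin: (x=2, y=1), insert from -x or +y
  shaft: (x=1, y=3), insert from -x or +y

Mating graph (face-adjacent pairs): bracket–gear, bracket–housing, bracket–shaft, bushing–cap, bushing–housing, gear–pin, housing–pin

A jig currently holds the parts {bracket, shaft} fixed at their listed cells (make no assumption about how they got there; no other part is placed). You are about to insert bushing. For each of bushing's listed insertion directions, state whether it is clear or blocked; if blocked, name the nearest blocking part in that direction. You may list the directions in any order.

+y: blocked by bracket

+y: nearest on ray is bracket@(1, 2) ⇒ blocked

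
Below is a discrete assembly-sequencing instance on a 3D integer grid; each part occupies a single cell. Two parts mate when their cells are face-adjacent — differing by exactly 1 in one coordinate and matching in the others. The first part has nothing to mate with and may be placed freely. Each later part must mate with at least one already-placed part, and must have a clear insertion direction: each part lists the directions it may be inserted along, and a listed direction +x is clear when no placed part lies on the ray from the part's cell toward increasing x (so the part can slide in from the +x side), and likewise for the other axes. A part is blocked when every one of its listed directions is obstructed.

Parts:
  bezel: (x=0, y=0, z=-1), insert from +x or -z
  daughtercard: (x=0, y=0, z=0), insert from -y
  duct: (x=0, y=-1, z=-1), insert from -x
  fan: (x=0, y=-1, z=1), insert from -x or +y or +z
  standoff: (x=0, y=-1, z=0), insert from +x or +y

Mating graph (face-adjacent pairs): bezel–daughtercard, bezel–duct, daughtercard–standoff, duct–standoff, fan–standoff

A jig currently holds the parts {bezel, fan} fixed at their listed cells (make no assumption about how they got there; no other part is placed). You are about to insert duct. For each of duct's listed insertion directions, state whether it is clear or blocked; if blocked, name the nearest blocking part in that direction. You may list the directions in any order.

-x: clear

-x: ray from duct(0, -1, -1) has no placed part ⇒ clear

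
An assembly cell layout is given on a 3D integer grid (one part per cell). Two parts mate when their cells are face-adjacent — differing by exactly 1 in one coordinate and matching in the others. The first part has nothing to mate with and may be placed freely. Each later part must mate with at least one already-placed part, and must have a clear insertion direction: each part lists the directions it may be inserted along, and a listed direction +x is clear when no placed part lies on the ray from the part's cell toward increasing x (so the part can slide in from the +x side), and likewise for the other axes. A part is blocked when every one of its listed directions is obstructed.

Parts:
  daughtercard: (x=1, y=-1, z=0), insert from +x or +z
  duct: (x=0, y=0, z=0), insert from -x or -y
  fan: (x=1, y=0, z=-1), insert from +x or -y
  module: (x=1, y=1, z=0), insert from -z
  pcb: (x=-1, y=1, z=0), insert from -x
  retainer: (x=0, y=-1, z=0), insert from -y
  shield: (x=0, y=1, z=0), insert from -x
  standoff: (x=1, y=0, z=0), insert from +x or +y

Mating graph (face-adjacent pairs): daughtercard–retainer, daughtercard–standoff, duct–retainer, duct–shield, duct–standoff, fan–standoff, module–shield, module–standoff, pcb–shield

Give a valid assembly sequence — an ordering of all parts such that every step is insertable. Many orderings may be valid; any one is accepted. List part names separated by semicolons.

shield; duct; pcb; standoff; daughtercard; module; fan; retainer

1. shield@(0, 1, 0) [-x clear] — {shield}
2. duct@(0, 0, 0) [-x clear] — {duct, shield}
3. pcb@(-1, 1, 0) [-x clear] — {duct, pcb, shield}
4. standoff@(1, 0, 0) [+x clear] — {duct, pcb, shield, standoff}
5. daughtercard@(1, -1, 0) [+x clear] — {daughtercard, duct, pcb, shield, standoff}
6. module@(1, 1, 0) [-z clear] — {daughtercard, duct, module, pcb, shield, standoff}
7. fan@(1, 0, -1) [+x clear] — {daughtercard, duct, fan, module, pcb, shield, standoff}
8. retainer@(0, -1, 0) [-y clear] — {daughtercard, duct, fan, module, pcb, retainer, shield, standoff}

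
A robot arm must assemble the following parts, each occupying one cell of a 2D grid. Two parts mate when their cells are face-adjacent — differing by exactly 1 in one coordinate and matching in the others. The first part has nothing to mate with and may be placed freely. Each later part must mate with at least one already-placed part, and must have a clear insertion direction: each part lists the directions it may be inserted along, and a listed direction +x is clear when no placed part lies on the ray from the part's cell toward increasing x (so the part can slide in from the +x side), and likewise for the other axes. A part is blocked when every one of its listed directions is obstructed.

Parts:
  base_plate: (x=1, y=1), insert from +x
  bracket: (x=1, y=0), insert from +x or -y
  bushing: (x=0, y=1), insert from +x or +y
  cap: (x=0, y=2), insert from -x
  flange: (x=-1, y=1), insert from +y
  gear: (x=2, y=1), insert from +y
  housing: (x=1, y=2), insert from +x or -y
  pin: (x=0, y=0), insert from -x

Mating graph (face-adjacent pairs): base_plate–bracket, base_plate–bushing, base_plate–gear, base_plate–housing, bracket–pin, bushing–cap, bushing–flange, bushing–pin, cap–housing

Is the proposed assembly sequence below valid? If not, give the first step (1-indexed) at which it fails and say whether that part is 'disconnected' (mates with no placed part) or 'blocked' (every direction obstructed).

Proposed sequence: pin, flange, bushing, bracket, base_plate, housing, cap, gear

Invalid at step 2 (disconnected)

1. pin@(0, 0) [-x clear] — {pin}
2. flange@(-1, 1) — no placed neighbour ⇒ disconnected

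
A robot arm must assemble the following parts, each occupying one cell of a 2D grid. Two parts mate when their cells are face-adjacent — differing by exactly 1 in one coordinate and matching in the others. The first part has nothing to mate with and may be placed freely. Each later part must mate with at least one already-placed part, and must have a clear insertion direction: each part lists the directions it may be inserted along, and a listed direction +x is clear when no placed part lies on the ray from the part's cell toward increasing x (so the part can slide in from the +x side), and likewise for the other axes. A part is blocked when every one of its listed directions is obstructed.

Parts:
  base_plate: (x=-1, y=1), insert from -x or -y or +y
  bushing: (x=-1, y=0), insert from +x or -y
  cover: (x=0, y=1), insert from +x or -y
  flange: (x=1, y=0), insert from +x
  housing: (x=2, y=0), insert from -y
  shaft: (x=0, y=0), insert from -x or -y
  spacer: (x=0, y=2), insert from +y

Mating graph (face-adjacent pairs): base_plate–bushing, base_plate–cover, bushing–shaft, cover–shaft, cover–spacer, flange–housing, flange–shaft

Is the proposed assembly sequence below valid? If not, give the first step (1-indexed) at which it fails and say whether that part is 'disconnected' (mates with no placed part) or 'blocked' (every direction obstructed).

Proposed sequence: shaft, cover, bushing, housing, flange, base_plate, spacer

Invalid at step 4 (disconnected)

1. shaft@(0, 0) [-x clear] — {shaft}
2. cover@(0, 1) [+x clear] — {cover, shaft}
3. bushing@(-1, 0) [-y clear] — {bushing, cover, shaft}
4. housing@(2, 0) — no placed neighbour ⇒ disconnected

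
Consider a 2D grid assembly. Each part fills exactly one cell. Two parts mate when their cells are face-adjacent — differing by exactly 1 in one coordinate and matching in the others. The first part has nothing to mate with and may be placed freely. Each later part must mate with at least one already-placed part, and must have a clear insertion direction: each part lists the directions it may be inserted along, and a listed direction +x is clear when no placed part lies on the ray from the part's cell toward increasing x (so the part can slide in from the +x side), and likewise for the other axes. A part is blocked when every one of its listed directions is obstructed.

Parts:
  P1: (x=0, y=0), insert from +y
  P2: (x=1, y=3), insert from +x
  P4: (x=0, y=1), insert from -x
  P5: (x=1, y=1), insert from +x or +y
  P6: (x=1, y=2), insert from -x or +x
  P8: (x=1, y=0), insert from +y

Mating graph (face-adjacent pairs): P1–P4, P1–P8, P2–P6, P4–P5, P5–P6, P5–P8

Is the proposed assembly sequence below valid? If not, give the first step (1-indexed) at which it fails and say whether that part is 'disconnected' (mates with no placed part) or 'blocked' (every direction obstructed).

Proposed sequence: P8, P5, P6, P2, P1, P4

1. P8@(1, 0) [+y clear] — {P8}
2. P5@(1, 1) [+x clear] — {P5, P8}
3. P6@(1, 2) [-x clear] — {P5, P6, P8}
4. P2@(1, 3) [+x clear] — {P2, P5, P6, P8}
5. P1@(0, 0) [+y clear] — {P1, P2, P5, P6, P8}
6. P4@(0, 1) [-x clear] — {P1, P2, P4, P5, P6, P8}

Valid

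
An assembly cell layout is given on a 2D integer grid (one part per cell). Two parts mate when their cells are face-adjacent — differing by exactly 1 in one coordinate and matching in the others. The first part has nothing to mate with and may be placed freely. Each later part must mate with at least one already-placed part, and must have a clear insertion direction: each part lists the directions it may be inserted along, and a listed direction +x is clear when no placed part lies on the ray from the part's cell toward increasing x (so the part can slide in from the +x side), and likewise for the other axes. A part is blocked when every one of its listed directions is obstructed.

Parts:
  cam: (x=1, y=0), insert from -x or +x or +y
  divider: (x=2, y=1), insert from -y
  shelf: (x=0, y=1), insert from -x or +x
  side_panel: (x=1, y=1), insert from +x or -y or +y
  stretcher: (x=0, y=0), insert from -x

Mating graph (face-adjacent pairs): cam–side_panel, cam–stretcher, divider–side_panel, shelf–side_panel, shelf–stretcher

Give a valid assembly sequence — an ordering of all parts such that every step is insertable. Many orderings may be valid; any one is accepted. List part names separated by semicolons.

cam; stretcher; shelf; side_panel; divider

1. cam@(1, 0) [-x clear] — {cam}
2. stretcher@(0, 0) [-x clear] — {cam, stretcher}
3. shelf@(0, 1) [-x clear] — {cam, shelf, stretcher}
4. side_panel@(1, 1) [+x clear] — {cam, shelf, side_panel, stretcher}
5. divider@(2, 1) [-y clear] — {cam, divider, shelf, side_panel, stretcher}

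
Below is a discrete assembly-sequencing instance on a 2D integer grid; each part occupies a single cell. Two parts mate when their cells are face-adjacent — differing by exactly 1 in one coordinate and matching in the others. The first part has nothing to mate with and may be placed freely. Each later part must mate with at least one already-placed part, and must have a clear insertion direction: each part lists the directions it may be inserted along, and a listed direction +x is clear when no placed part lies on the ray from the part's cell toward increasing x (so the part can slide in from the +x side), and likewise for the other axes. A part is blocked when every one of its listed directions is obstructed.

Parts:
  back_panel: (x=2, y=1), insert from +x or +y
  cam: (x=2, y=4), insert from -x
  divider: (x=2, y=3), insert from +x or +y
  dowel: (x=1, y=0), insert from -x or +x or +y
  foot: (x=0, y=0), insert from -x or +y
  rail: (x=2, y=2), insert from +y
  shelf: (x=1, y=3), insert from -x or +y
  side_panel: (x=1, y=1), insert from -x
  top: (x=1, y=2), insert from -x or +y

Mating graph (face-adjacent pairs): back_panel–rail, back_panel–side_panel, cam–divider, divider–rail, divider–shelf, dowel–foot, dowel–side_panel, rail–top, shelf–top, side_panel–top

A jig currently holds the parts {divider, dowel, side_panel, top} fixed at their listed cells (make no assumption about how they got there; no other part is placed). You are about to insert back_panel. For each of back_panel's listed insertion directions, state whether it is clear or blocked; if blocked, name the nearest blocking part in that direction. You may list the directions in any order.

+x: clear; +y: blocked by divider

+x: ray from back_panel(2, 1) has no placed part ⇒ clear
+y: nearest on ray is divider@(2, 3) ⇒ blocked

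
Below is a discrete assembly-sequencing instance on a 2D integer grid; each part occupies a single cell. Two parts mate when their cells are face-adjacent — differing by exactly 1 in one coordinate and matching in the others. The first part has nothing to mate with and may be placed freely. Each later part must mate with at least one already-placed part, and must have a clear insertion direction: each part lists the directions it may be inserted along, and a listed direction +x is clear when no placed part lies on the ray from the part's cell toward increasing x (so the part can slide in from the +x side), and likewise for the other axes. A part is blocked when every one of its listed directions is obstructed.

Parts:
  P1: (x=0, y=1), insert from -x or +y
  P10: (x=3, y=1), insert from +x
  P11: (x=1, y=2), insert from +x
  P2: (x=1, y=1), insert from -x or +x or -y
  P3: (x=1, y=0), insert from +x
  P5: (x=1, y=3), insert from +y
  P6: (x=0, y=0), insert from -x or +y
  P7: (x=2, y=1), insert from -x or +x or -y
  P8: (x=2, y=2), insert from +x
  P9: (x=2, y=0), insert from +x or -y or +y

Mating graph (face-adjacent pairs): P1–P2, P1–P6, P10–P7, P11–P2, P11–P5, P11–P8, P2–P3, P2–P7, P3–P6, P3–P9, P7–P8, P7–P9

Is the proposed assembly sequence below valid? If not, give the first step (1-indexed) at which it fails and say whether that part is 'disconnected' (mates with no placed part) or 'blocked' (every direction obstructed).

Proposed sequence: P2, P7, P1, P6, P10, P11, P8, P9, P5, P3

Invalid at step 10 (blocked)

1. P2@(1, 1) [-x clear] — {P2}
2. P7@(2, 1) [+x clear] — {P2, P7}
3. P1@(0, 1) [-x clear] — {P1, P2, P7}
4. P6@(0, 0) [-x clear] — {P1, P2, P6, P7}
5. P10@(3, 1) [+x clear] — {P1, P10, P2, P6, P7}
6. P11@(1, 2) [+x clear] — {P1, P10, P11, P2, P6, P7}
7. P8@(2, 2) [+x clear] — {P1, P10, P11, P2, P6, P7, P8}
8. P9@(2, 0) [+x clear] — {P1, P10, P11, P2, P6, P7, P8, P9}
9. P5@(1, 3) [+y clear] — {P1, P10, P11, P2, P5, P6, P7, P8, P9}
10. P3@(1, 0) — +x all obstructed ⇒ blocked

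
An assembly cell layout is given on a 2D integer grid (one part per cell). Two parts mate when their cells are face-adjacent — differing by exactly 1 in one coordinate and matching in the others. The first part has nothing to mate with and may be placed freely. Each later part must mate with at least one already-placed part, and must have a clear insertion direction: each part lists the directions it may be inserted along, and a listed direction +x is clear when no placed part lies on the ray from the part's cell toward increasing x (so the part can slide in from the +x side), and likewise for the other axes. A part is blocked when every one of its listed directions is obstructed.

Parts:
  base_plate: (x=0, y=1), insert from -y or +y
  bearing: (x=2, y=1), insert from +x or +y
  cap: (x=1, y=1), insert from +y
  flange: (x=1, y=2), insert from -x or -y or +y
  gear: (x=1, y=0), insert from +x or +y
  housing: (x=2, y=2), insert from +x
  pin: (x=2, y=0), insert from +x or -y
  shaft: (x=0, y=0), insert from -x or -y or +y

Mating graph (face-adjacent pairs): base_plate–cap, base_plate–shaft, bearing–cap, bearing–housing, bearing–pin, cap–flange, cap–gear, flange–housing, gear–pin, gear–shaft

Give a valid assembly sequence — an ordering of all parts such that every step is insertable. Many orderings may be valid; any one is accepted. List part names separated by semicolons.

1. bearing@(2, 1) [+x clear] — {bearing}
2. pin@(2, 0) [+x clear] — {bearing, pin}
3. gear@(1, 0) [+y clear] — {bearing, gear, pin}
4. shaft@(0, 0) [-x clear] — {bearing, gear, pin, shaft}
5. housing@(2, 2) [+x clear] — {bearing, gear, housing, pin, shaft}
6. base_plate@(0, 1) [+y clear] — {base_plate, bearing, gear, housing, pin, shaft}
7. cap@(1, 1) [+y clear] — {base_plate, bearing, cap, gear, housing, pin, shaft}
8. flange@(1, 2) [-x clear] — {base_plate, bearing, cap, flange, gear, housing, pin, shaft}

bearing; pin; gear; shaft; housing; base_plate; cap; flange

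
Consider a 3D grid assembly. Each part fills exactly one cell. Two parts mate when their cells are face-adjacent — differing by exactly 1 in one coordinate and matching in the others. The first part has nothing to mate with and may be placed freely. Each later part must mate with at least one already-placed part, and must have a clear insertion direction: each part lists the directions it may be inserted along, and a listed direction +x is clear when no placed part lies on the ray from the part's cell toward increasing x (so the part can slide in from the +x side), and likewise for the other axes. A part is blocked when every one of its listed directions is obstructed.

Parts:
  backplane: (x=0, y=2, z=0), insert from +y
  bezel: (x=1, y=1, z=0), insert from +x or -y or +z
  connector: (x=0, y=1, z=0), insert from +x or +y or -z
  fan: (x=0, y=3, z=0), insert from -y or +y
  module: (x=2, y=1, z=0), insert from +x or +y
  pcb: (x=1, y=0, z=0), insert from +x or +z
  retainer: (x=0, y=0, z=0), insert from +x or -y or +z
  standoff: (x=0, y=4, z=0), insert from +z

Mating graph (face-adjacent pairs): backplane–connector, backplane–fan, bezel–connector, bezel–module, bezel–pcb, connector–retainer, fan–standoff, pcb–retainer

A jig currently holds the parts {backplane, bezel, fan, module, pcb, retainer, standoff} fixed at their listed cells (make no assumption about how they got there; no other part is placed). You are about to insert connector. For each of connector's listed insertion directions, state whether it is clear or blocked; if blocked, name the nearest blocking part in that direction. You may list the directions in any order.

+x: nearest on ray is bezel@(1, 1, 0) ⇒ blocked
+y: nearest on ray is backplane@(0, 2, 0) ⇒ blocked
-z: ray from connector(0, 1, 0) has no placed part ⇒ clear

+x: blocked by bezel; +y: blocked by backplane; -z: clear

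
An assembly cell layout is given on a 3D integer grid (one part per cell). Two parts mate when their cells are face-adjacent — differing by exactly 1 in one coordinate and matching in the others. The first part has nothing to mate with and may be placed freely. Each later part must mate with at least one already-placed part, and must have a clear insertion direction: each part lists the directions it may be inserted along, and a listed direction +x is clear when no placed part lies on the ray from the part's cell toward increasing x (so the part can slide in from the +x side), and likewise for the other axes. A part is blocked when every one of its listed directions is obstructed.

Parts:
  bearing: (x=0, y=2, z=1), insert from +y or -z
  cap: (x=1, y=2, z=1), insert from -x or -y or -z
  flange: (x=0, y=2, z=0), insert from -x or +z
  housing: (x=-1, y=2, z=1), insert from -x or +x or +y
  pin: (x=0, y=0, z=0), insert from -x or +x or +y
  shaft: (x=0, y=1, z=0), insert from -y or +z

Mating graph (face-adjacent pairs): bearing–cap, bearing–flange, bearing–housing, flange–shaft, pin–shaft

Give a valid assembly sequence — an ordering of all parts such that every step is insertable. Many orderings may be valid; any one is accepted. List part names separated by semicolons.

bearing; flange; housing; cap; shaft; pin

1. bearing@(0, 2, 1) [+y clear] — {bearing}
2. flange@(0, 2, 0) [-x clear] — {bearing, flange}
3. housing@(-1, 2, 1) [-x clear] — {bearing, flange, housing}
4. cap@(1, 2, 1) [-y clear] — {bearing, cap, flange, housing}
5. shaft@(0, 1, 0) [-y clear] — {bearing, cap, flange, housing, shaft}
6. pin@(0, 0, 0) [-x clear] — {bearing, cap, flange, housing, pin, shaft}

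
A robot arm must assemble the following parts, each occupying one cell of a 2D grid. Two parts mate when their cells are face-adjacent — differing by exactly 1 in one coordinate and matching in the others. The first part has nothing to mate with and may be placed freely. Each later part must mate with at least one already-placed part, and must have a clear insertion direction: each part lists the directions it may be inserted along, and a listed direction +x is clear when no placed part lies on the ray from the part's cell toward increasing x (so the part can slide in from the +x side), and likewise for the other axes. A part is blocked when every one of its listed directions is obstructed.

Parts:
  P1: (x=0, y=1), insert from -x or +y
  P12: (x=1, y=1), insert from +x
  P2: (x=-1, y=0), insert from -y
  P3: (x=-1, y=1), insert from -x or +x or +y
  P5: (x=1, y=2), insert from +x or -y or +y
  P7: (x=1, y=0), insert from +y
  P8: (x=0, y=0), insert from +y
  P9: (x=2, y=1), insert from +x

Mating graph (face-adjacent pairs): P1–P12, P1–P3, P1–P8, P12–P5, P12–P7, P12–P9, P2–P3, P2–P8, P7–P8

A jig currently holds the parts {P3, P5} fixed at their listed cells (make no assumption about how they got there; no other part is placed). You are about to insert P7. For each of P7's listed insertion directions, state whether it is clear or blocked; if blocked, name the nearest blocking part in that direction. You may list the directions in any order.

+y: nearest on ray is P5@(1, 2) ⇒ blocked

+y: blocked by P5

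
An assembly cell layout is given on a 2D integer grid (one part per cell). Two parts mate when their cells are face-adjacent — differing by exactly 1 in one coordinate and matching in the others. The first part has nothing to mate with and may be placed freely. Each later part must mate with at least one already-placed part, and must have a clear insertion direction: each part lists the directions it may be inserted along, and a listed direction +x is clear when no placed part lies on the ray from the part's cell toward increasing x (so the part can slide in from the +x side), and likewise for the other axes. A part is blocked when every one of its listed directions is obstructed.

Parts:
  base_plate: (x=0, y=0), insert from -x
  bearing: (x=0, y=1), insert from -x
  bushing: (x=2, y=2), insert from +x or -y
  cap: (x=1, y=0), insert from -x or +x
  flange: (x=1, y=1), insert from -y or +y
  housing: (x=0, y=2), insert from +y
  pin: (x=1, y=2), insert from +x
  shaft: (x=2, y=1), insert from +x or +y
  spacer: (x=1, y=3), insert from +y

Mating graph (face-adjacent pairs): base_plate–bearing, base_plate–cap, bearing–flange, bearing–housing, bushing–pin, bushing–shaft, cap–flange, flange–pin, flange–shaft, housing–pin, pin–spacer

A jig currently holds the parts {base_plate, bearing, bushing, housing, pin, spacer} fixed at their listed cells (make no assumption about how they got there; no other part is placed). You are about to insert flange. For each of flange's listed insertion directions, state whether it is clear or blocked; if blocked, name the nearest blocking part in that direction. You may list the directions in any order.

-y: ray from flange(1, 1) has no placed part ⇒ clear
+y: nearest on ray is pin@(1, 2) ⇒ blocked

+y: blocked by pin; -y: clear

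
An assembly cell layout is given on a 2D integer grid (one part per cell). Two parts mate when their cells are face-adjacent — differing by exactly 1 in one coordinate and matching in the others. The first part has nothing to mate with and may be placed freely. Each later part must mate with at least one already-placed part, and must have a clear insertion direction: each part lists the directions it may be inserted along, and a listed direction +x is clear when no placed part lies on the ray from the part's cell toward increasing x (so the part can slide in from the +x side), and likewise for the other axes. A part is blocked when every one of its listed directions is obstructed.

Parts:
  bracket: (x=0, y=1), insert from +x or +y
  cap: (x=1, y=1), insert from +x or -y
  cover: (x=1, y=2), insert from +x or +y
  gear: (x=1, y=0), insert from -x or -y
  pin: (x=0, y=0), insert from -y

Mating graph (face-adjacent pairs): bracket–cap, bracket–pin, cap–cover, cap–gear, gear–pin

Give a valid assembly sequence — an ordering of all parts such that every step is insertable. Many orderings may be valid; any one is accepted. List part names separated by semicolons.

bracket; cap; gear; pin; cover

1. bracket@(0, 1) [+x clear] — {bracket}
2. cap@(1, 1) [+x clear] — {bracket, cap}
3. gear@(1, 0) [-x clear] — {bracket, cap, gear}
4. pin@(0, 0) [-y clear] — {bracket, cap, gear, pin}
5. cover@(1, 2) [+x clear] — {bracket, cap, cover, gear, pin}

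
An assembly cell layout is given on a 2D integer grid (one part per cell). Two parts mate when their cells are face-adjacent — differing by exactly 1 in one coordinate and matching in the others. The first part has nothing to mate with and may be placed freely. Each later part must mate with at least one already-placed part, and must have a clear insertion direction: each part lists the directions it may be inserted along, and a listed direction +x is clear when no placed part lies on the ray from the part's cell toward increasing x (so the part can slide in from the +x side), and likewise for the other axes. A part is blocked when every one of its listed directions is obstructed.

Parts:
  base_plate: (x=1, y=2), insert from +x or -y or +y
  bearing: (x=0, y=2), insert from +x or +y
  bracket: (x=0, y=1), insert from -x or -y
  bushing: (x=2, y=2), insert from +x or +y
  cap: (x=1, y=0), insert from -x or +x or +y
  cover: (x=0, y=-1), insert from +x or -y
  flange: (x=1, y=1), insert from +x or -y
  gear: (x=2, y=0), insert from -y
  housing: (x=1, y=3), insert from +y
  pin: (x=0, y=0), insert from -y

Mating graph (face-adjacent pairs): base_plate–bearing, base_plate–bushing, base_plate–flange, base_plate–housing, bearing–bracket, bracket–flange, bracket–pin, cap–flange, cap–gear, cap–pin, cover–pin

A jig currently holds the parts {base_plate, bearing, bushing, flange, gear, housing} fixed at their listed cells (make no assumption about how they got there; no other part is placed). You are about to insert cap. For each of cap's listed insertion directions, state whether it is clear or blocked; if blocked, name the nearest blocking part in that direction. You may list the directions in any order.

-x: ray from cap(1, 0) has no placed part ⇒ clear
+x: nearest on ray is gear@(2, 0) ⇒ blocked
+y: nearest on ray is flange@(1, 1) ⇒ blocked

+x: blocked by gear; +y: blocked by flange; -x: clear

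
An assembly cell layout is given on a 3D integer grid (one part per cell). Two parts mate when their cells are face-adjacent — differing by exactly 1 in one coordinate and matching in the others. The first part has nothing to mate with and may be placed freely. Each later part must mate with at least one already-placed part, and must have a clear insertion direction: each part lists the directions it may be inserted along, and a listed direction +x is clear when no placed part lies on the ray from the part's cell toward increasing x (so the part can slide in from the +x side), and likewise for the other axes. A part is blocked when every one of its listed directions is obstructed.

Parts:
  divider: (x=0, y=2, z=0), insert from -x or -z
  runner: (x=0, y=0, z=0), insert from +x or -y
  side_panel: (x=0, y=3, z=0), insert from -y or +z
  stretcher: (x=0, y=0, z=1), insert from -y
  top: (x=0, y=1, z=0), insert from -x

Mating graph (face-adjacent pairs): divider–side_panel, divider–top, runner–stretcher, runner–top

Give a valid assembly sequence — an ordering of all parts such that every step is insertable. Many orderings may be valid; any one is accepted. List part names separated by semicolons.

1. top@(0, 1, 0) [-x clear] — {top}
2. divider@(0, 2, 0) [-x clear] — {divider, top}
3. runner@(0, 0, 0) [+x clear] — {divider, runner, top}
4. stretcher@(0, 0, 1) [-y clear] — {divider, runner, stretcher, top}
5. side_panel@(0, 3, 0) [+z clear] — {divider, runner, side_panel, stretcher, top}

top; divider; runner; stretcher; side_panel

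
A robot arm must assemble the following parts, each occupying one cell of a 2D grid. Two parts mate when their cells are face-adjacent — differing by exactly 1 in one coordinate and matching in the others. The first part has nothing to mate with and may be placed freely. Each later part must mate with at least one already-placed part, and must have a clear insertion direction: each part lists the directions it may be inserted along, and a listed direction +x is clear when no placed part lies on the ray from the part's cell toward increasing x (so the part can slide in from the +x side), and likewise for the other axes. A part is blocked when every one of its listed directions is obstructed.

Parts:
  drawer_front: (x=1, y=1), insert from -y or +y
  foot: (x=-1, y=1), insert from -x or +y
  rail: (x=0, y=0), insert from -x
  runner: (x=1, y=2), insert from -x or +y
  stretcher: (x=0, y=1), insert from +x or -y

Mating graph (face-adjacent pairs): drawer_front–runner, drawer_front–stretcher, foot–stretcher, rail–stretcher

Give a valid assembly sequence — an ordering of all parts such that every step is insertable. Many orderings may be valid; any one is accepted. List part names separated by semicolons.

1. drawer_front@(1, 1) [-y clear] — {drawer_front}
2. stretcher@(0, 1) [-y clear] — {drawer_front, stretcher}
3. foot@(-1, 1) [-x clear] — {drawer_front, foot, stretcher}
4. rail@(0, 0) [-x clear] — {drawer_front, foot, rail, stretcher}
5. runner@(1, 2) [-x clear] — {drawer_front, foot, rail, runner, stretcher}

drawer_front; stretcher; foot; rail; runner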